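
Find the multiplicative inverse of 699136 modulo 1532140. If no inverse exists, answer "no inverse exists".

Compute gcd(699136, 1532140):
1532140 = 2*699136 + 133868
699136 = 5*133868 + 29796
133868 = 4*29796 + 14684
29796 = 2*14684 + 428
14684 = 34*428 + 132
428 = 3*132 + 32
132 = 4*32 + 4
32 = 8*4 + 0
The gcd is 4, not 1, hence no inverse exists.

no inverse exists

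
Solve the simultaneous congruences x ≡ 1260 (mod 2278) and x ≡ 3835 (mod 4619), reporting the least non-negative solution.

5994678

Write x = 1260 + 2278·k. Then 2278·k ≡ 3835 − 1260 ≡ 2575 (mod 4619).
Need 2278⁻¹ mod 4619. Extended Euclid on (4619, 2278):
4619 = 2·2278 + 63
2278 = 36·63 + 10
63 = 6·10 + 3
10 = 3·3 + 1
3 = 3·1 + 0
Back-substitute:
1 = 10 − 3·3
1 = −3·63 + 19·10
1 = 19·2278 − 687·63
1 = −687·4619 + 1393·2278
2278⁻¹ ≡ 1393 (mod 4619), so k ≡ 1393·2575 ≡ 2631 (mod 4619).
x = 1260 + 2278·2631 = 5994678.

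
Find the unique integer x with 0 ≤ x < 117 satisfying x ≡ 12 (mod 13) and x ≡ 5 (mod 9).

77

Write x = 12 + 13·k. Then 13·k ≡ 5 − 12 ≡ 2 (mod 9).
Need 13⁻¹ mod 9. Extended Euclid on (9, 4):
9 = 2·4 + 1
4 = 4·1 + 0
Back-substitute:
1 = 9 − 2·4
13⁻¹ ≡ 7 (mod 9), so k ≡ 7·2 ≡ 5 (mod 9).
x = 12 + 13·5 = 77.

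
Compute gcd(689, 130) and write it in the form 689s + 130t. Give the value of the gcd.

Apply Euclid's algorithm to 689 and 130:
689 = 5×130 + 39
130 = 3×39 + 13
39 = 3×13 + 0
gcd(689, 130) = 13.
Working backward:
13 = 130 − 3·39
13 = −3·689 + 16·130
So 13 = (-3)·689 + (16)·130.

13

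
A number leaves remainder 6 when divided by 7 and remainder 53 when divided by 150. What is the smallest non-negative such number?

503

Write x = 6 + 7·k. Then 7·k ≡ 53 − 6 ≡ 47 (mod 150).
Need 7⁻¹ mod 150. Extended Euclid on (150, 7):
150 = 21×7 + 3
7 = 2×3 + 1
3 = 3×1 + 0
Back-substitute:
1 = 7 − 2·3
1 = −2·150 + 43·7
7⁻¹ ≡ 43 (mod 150), so k ≡ 43·47 ≡ 71 (mod 150).
x = 6 + 7·71 = 503.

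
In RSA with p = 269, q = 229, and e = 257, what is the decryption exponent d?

φ(n) = (p−1)(q−1) = 268·228 = 61104.
Need d with 257·d ≡ 1 (mod 61104). Apply the extended Euclidean algorithm:
61104 = 237×257 + 195
257 = 1×195 + 62
195 = 3×62 + 9
62 = 6×9 + 8
9 = 1×8 + 1
8 = 8×1 + 0
Back-substitute:
1 = 9 − 8
1 = −62 + 7·9
1 = 7·195 − 22·62
1 = −22·257 + 29·195
1 = 29·61104 − 6895·257
So 257·(-6895) ≡ 1 (mod 61104), hence d ≡ -6895 ≡ 54209 (mod 61104).

54209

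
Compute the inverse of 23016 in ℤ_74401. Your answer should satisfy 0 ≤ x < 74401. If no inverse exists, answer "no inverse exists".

Extended Euclidean algorithm:
74401 = 3·23016 + 5353
23016 = 4·5353 + 1604
5353 = 3·1604 + 541
1604 = 2·541 + 522
541 = 1·522 + 19
522 = 27·19 + 9
19 = 2·9 + 1
9 = 9·1 + 0
gcd = 1, so the inverse exists. Back-substitute:
1 = 19 − 2·9
1 = −2·522 + 55·19
1 = 55·541 − 57·522
1 = −57·1604 + 169·541
1 = 169·5353 − 564·1604
1 = −564·23016 + 2425·5353
1 = 2425·74401 − 7839·23016
Hence 23016⁻¹ ≡ -7839 ≡ 66562 (mod 74401).

66562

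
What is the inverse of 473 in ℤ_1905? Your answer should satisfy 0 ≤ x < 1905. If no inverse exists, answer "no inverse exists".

1172

Extended Euclidean algorithm:
1905 = 4*473 + 13
473 = 36*13 + 5
13 = 2*5 + 3
5 = 1*3 + 2
3 = 1*2 + 1
2 = 2*1 + 0
The gcd is 1. Working backward:
1 = 3 − 2
1 = −5 + 2·3
1 = 2·13 − 5·5
1 = −5·473 + 182·13
1 = 182·1905 − 733·473
Thus 473·(-733) ≡ 1 (mod 1905); reducing, -733 mod 1905 = 1172.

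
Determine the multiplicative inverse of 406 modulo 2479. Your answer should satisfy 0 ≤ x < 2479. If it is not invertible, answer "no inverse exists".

1960

Extended Euclidean algorithm:
2479 = 6×406 + 43
406 = 9×43 + 19
43 = 2×19 + 5
19 = 3×5 + 4
5 = 1×4 + 1
4 = 4×1 + 0
Since gcd(406, 2479) = 1, back-substitute to write 1 as a combination:
1 = 5 − 4
1 = −19 + 4·5
1 = 4·43 − 9·19
1 = −9·406 + 85·43
1 = 85·2479 − 519·406
Thus 406·(-519) ≡ 1 (mod 2479); reducing, -519 mod 2479 = 1960.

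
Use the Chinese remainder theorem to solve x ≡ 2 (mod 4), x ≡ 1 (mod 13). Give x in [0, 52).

Write x = 2 + 4·k. Then 4·k ≡ 1 − 2 ≡ 12 (mod 13).
Need 4⁻¹ mod 13. Extended Euclid on (13, 4):
13 = 3×4 + 1
4 = 4×1 + 0
Back-substitute:
1 = 13 − 3·4
4⁻¹ ≡ 10 (mod 13), so k ≡ 10·12 ≡ 3 (mod 13).
x = 2 + 4·3 = 14.

14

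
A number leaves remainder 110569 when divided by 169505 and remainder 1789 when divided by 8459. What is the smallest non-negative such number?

693386019

Write x = 110569 + 169505·k. Then 169505·k ≡ 1789 − 110569 ≡ 1187 (mod 8459).
Need 169505⁻¹ mod 8459. Extended Euclid on (8459, 325):
8459 = 26*325 + 9
325 = 36*9 + 1
9 = 9*1 + 0
Back-substitute:
1 = 325 − 36·9
1 = −36·8459 + 937·325
169505⁻¹ ≡ 937 (mod 8459), so k ≡ 937·1187 ≡ 4090 (mod 8459).
x = 110569 + 169505·4090 = 693386019.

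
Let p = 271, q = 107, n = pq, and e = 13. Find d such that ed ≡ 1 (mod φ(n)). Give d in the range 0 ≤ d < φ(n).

φ(n) = (p−1)(q−1) = 270·106 = 28620.
Need d with 13·d ≡ 1 (mod 28620). Apply the extended Euclidean algorithm:
28620 = 2201×13 + 7
13 = 1×7 + 6
7 = 1×6 + 1
6 = 6×1 + 0
Back-substitute:
1 = 7 − 6
1 = −13 + 2·7
1 = 2·28620 − 4403·13
So 13·(-4403) ≡ 1 (mod 28620), hence d ≡ -4403 ≡ 24217 (mod 28620).

24217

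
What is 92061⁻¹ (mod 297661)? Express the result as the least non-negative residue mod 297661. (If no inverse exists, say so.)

191599

Extended Euclidean algorithm:
297661 = 3*92061 + 21478
92061 = 4*21478 + 6149
21478 = 3*6149 + 3031
6149 = 2*3031 + 87
3031 = 34*87 + 73
87 = 1*73 + 14
73 = 5*14 + 3
14 = 4*3 + 2
3 = 1*2 + 1
2 = 2*1 + 0
Since gcd(92061, 297661) = 1, back-substitute to write 1 as a combination:
1 = 3 − 2
1 = −14 + 5·3
1 = 5·73 − 26·14
1 = −26·87 + 31·73
1 = 31·3031 − 1080·87
1 = −1080·6149 + 2191·3031
1 = 2191·21478 − 7653·6149
1 = −7653·92061 + 32803·21478
1 = 32803·297661 − 106062·92061
Thus 92061·(-106062) ≡ 1 (mod 297661); reducing, -106062 mod 297661 = 191599.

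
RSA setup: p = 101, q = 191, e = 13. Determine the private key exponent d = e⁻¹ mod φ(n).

φ(n) = (p−1)(q−1) = 100·190 = 19000.
Need d with 13·d ≡ 1 (mod 19000). Apply the extended Euclidean algorithm:
19000 = 1461·13 + 7
13 = 1·7 + 6
7 = 1·6 + 1
6 = 6·1 + 0
Back-substitute:
1 = 7 − 6
1 = −13 + 2·7
1 = 2·19000 − 2923·13
So 13·(-2923) ≡ 1 (mod 19000), hence d ≡ -2923 ≡ 16077 (mod 19000).

16077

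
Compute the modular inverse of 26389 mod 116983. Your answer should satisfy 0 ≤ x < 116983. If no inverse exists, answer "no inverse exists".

Extended Euclidean algorithm:
116983 = 4·26389 + 11427
26389 = 2·11427 + 3535
11427 = 3·3535 + 822
3535 = 4·822 + 247
822 = 3·247 + 81
247 = 3·81 + 4
81 = 20·4 + 1
4 = 4·1 + 0
The gcd is 1. Working backward:
1 = 81 − 20·4
1 = −20·247 + 61·81
1 = 61·822 − 203·247
1 = −203·3535 + 873·822
1 = 873·11427 − 2822·3535
1 = −2822·26389 + 6517·11427
1 = 6517·116983 − 28890·26389
Hence 26389⁻¹ ≡ -28890 ≡ 88093 (mod 116983).

88093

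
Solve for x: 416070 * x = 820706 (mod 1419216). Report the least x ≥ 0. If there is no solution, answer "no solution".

gcd(416070, 1419216):
1419216 = 3·416070 + 171006
416070 = 2·171006 + 74058
171006 = 2·74058 + 22890
74058 = 3·22890 + 5388
22890 = 4·5388 + 1338
5388 = 4·1338 + 36
1338 = 37·36 + 6
36 = 6·6 + 0
gcd = 6, but 6 ∤ 820706, so the congruence has no solution.

no solution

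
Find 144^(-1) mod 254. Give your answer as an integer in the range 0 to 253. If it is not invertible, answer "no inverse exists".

Euclidean algorithm on 254, 144:
254 = 1*144 + 110
144 = 1*110 + 34
110 = 3*34 + 8
34 = 4*8 + 2
8 = 4*2 + 0
Since gcd = 2 > 1, 144 is not a unit mod 254.

no inverse exists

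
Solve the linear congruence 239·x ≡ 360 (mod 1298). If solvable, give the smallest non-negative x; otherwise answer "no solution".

474

First find gcd(239, 1298):
1298 = 5*239 + 103
239 = 2*103 + 33
103 = 3*33 + 4
33 = 8*4 + 1
4 = 4*1 + 0
gcd = 1, so a unique solution mod 1298 exists.
Back-substitute for the Bézout coefficients:
1 = 33 − 8·4
1 = −8·103 + 25·33
1 = 25·239 − 58·103
1 = −58·1298 + 315·239
So 239·(315) ≡ 1 (mod 1298), giving 239⁻¹ ≡ 315.
x ≡ 239⁻¹·360 ≡ 315·360 ≡ 474 (mod 1298).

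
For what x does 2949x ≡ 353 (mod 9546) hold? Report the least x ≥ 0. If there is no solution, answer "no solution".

gcd(2949, 9546):
9546 = 3×2949 + 699
2949 = 4×699 + 153
699 = 4×153 + 87
153 = 1×87 + 66
87 = 1×66 + 21
66 = 3×21 + 3
21 = 7×3 + 0
gcd = 3, but 3 ∤ 353, so the congruence has no solution.

no solution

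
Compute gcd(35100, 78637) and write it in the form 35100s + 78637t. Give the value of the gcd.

Repeated division:
78637 = 2*35100 + 8437
35100 = 4*8437 + 1352
8437 = 6*1352 + 325
1352 = 4*325 + 52
325 = 6*52 + 13
52 = 4*13 + 0
gcd(35100, 78637) = 13.
Express as a combination:
13 = 325 − 6·52
13 = −6·1352 + 25·325
13 = 25·8437 − 156·1352
13 = −156·35100 + 649·8437
13 = 649·78637 − 1454·35100
So 13 = (649)·78637 + (-1454)·35100.

13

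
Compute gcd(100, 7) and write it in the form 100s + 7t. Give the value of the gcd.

Euclidean algorithm:
100 = 14×7 + 2
7 = 3×2 + 1
2 = 2×1 + 0
gcd(100, 7) = 1.
Express as a combination:
1 = 7 − 3·2
1 = −3·100 + 43·7
So 1 = (-3)·100 + (43)·7.

1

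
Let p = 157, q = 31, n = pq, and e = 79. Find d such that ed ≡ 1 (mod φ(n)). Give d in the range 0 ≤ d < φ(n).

3199

φ(n) = (p−1)(q−1) = 156·30 = 4680.
Need d with 79·d ≡ 1 (mod 4680). Apply the extended Euclidean algorithm:
4680 = 59×79 + 19
79 = 4×19 + 3
19 = 6×3 + 1
3 = 3×1 + 0
Back-substitute:
1 = 19 − 6·3
1 = −6·79 + 25·19
1 = 25·4680 − 1481·79
So 79·(-1481) ≡ 1 (mod 4680), hence d ≡ -1481 ≡ 3199 (mod 4680).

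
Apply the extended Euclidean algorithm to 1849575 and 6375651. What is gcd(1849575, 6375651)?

Apply Euclid's algorithm to 6375651 and 1849575:
6375651 = 3*1849575 + 826926
1849575 = 2*826926 + 195723
826926 = 4*195723 + 44034
195723 = 4*44034 + 19587
44034 = 2*19587 + 4860
19587 = 4*4860 + 147
4860 = 33*147 + 9
147 = 16*9 + 3
9 = 3*3 + 0
gcd(1849575, 6375651) = 3.
Working backward:
3 = 147 − 16·9
3 = −16·4860 + 529·147
3 = 529·19587 − 2132·4860
3 = −2132·44034 + 4793·19587
3 = 4793·195723 − 21304·44034
3 = −21304·826926 + 90009·195723
3 = 90009·1849575 − 201322·826926
3 = −201322·6375651 + 693975·1849575
So 3 = (-201322)·6375651 + (693975)·1849575.

3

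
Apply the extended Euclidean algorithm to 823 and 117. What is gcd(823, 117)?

Euclidean algorithm:
823 = 7*117 + 4
117 = 29*4 + 1
4 = 4*1 + 0
gcd(823, 117) = 1.
Express as a combination:
1 = 117 − 29·4
1 = −29·823 + 204·117
So 1 = (-29)·823 + (204)·117.

1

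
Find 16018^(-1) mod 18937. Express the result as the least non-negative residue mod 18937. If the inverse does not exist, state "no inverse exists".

18418

Apply the Euclidean algorithm to 18937 and 16018:
18937 = 1*16018 + 2919
16018 = 5*2919 + 1423
2919 = 2*1423 + 73
1423 = 19*73 + 36
73 = 2*36 + 1
36 = 36*1 + 0
Since gcd(16018, 18937) = 1, back-substitute to write 1 as a combination:
1 = 73 − 2·36
1 = −2·1423 + 39·73
1 = 39·2919 − 80·1423
1 = −80·16018 + 439·2919
1 = 439·18937 − 519·16018
Thus 16018·(-519) ≡ 1 (mod 18937); reducing, -519 mod 18937 = 18418.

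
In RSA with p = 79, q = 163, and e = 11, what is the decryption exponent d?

φ(n) = (p−1)(q−1) = 78·162 = 12636.
Need d with 11·d ≡ 1 (mod 12636). Apply the extended Euclidean algorithm:
12636 = 1148*11 + 8
11 = 1*8 + 3
8 = 2*3 + 2
3 = 1*2 + 1
2 = 2*1 + 0
Back-substitute:
1 = 3 − 2
1 = −8 + 3·3
1 = 3·11 − 4·8
1 = −4·12636 + 4595·11
So 11·4595 ≡ 1 (mod 12636), hence d = 4595.

4595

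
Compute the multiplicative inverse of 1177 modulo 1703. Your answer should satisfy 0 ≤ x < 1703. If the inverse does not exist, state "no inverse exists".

327

gcd(1703, 1177) by repeated division:
1703 = 1×1177 + 526
1177 = 2×526 + 125
526 = 4×125 + 26
125 = 4×26 + 21
26 = 1×21 + 5
21 = 4×5 + 1
5 = 5×1 + 0
gcd = 1, so the inverse exists. Back-substitute:
1 = 21 − 4·5
1 = −4·26 + 5·21
1 = 5·125 − 24·26
1 = −24·526 + 101·125
1 = 101·1177 − 226·526
1 = −226·1703 + 327·1177
So 1177·327 ≡ 1 (mod 1703).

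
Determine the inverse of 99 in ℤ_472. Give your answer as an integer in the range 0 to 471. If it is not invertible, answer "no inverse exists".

267

Run Euclid on (472, 99):
472 = 4·99 + 76
99 = 1·76 + 23
76 = 3·23 + 7
23 = 3·7 + 2
7 = 3·2 + 1
2 = 2·1 + 0
gcd = 1, so the inverse exists. Back-substitute:
1 = 7 − 3·2
1 = −3·23 + 10·7
1 = 10·76 − 33·23
1 = −33·99 + 43·76
1 = 43·472 − 205·99
Thus 99·(-205) ≡ 1 (mod 472); reducing, -205 mod 472 = 267.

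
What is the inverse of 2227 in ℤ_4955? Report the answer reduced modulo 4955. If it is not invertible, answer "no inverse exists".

3333

Apply the Euclidean algorithm to 4955 and 2227:
4955 = 2*2227 + 501
2227 = 4*501 + 223
501 = 2*223 + 55
223 = 4*55 + 3
55 = 18*3 + 1
3 = 3*1 + 0
Since gcd(2227, 4955) = 1, back-substitute to write 1 as a combination:
1 = 55 − 18·3
1 = −18·223 + 73·55
1 = 73·501 − 164·223
1 = −164·2227 + 729·501
1 = 729·4955 − 1622·2227
So 2227·(-1622) ≡ 1 (mod 4955), and -1622 ≡ 3333 (mod 4955).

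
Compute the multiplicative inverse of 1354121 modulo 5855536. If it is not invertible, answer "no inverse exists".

Extended Euclidean algorithm:
5855536 = 4*1354121 + 439052
1354121 = 3*439052 + 36965
439052 = 11*36965 + 32437
36965 = 1*32437 + 4528
32437 = 7*4528 + 741
4528 = 6*741 + 82
741 = 9*82 + 3
82 = 27*3 + 1
3 = 3*1 + 0
The gcd is 1. Working backward:
1 = 82 − 27·3
1 = −27·741 + 244·82
1 = 244·4528 − 1491·741
1 = −1491·32437 + 10681·4528
1 = 10681·36965 − 12172·32437
1 = −12172·439052 + 144573·36965
1 = 144573·1354121 − 445891·439052
1 = −445891·5855536 + 1928137·1354121
So 1354121·1928137 ≡ 1 (mod 5855536).

1928137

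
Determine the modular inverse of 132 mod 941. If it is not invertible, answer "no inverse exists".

gcd(941, 132) by repeated division:
941 = 7·132 + 17
132 = 7·17 + 13
17 = 1·13 + 4
13 = 3·4 + 1
4 = 4·1 + 0
The gcd is 1. Working backward:
1 = 13 − 3·4
1 = −3·17 + 4·13
1 = 4·132 − 31·17
1 = −31·941 + 221·132
So 132·221 ≡ 1 (mod 941).

221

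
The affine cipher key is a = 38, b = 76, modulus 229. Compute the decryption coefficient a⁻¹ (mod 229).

223

Run Euclid on (229, 38):
229 = 6*38 + 1
38 = 38*1 + 0
Since gcd(38, 229) = 1, back-substitute to write 1 as a combination:
1 = 229 − 6·38
Thus 38·(-6) ≡ 1 (mod 229); reducing, -6 mod 229 = 223.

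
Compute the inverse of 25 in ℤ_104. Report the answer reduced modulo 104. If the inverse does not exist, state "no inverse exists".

Run Euclid on (104, 25):
104 = 4×25 + 4
25 = 6×4 + 1
4 = 4×1 + 0
Since gcd(25, 104) = 1, back-substitute to write 1 as a combination:
1 = 25 − 6·4
1 = −6·104 + 25·25
So 25·25 ≡ 1 (mod 104).

25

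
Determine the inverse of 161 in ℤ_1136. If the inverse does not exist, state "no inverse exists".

1009

Extended Euclidean algorithm:
1136 = 7·161 + 9
161 = 17·9 + 8
9 = 1·8 + 1
8 = 8·1 + 0
gcd = 1, so the inverse exists. Back-substitute:
1 = 9 − 8
1 = −161 + 18·9
1 = 18·1136 − 127·161
So 161·(-127) ≡ 1 (mod 1136), and -127 ≡ 1009 (mod 1136).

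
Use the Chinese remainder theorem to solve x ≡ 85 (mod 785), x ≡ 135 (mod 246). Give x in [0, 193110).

17355

Write x = 85 + 785·k. Then 785·k ≡ 135 − 85 ≡ 50 (mod 246).
Need 785⁻¹ mod 246. Extended Euclid on (246, 47):
246 = 5·47 + 11
47 = 4·11 + 3
11 = 3·3 + 2
3 = 1·2 + 1
2 = 2·1 + 0
Back-substitute:
1 = 3 − 2
1 = −11 + 4·3
1 = 4·47 − 17·11
1 = −17·246 + 89·47
785⁻¹ ≡ 89 (mod 246), so k ≡ 89·50 ≡ 22 (mod 246).
x = 85 + 785·22 = 17355.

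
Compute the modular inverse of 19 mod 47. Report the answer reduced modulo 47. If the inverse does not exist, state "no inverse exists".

5

Run Euclid on (47, 19):
47 = 2·19 + 9
19 = 2·9 + 1
9 = 9·1 + 0
Since gcd(19, 47) = 1, back-substitute to write 1 as a combination:
1 = 19 − 2·9
1 = −2·47 + 5·19
So 19·5 ≡ 1 (mod 47).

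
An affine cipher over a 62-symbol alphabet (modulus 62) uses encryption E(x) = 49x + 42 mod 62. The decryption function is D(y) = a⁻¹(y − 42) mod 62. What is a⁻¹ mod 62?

gcd(62, 49) by repeated division:
62 = 1*49 + 13
49 = 3*13 + 10
13 = 1*10 + 3
10 = 3*3 + 1
3 = 3*1 + 0
Since gcd(49, 62) = 1, back-substitute to write 1 as a combination:
1 = 10 − 3·3
1 = −3·13 + 4·10
1 = 4·49 − 15·13
1 = −15·62 + 19·49
So 49·19 ≡ 1 (mod 62).

19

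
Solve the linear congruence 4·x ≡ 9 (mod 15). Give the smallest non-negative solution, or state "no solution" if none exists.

6

First find gcd(4, 15):
15 = 3*4 + 3
4 = 1*3 + 1
3 = 3*1 + 0
gcd = 1, so a unique solution mod 15 exists.
Back-substitute for the Bézout coefficients:
1 = 4 − 3
1 = −15 + 4·4
So 4·(4) ≡ 1 (mod 15), giving 4⁻¹ ≡ 4.
x ≡ 4⁻¹·9 ≡ 4·9 ≡ 6 (mod 15).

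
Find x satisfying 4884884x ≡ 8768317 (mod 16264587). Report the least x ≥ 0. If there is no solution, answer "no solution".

9695261

First find gcd(4884884, 16264587):
16264587 = 3·4884884 + 1609935
4884884 = 3·1609935 + 55079
1609935 = 29·55079 + 12644
55079 = 4·12644 + 4503
12644 = 2·4503 + 3638
4503 = 1·3638 + 865
3638 = 4·865 + 178
865 = 4·178 + 153
178 = 1·153 + 25
153 = 6·25 + 3
25 = 8·3 + 1
3 = 3·1 + 0
gcd = 1, so a unique solution mod 16264587 exists.
Back-substitute for the Bézout coefficients:
1 = 25 − 8·3
1 = −8·153 + 49·25
1 = 49·178 − 57·153
1 = −57·865 + 277·178
1 = 277·3638 − 1165·865
1 = −1165·4503 + 1442·3638
1 = 1442·12644 − 4049·4503
1 = −4049·55079 + 17638·12644
1 = 17638·1609935 − 515551·55079
1 = −515551·4884884 + 1564291·1609935
1 = 1564291·16264587 − 5208424·4884884
So 4884884·(-5208424) ≡ 1 (mod 16264587), giving 4884884⁻¹ ≡ 11056163.
x ≡ 4884884⁻¹·8768317 ≡ 11056163·8768317 ≡ 9695261 (mod 16264587).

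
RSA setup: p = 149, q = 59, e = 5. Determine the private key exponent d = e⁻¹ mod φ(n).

φ(n) = (p−1)(q−1) = 148·58 = 8584.
Need d with 5·d ≡ 1 (mod 8584). Apply the extended Euclidean algorithm:
8584 = 1716·5 + 4
5 = 1·4 + 1
4 = 4·1 + 0
Back-substitute:
1 = 5 − 4
1 = −8584 + 1717·5
So 5·1717 ≡ 1 (mod 8584), hence d = 1717.

1717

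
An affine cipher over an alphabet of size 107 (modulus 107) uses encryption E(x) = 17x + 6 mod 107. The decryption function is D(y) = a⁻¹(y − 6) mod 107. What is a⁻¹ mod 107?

63

Apply the Euclidean algorithm to 107 and 17:
107 = 6*17 + 5
17 = 3*5 + 2
5 = 2*2 + 1
2 = 2*1 + 0
Since gcd(17, 107) = 1, back-substitute to write 1 as a combination:
1 = 5 − 2·2
1 = −2·17 + 7·5
1 = 7·107 − 44·17
So 17·(-44) ≡ 1 (mod 107), and -44 ≡ 63 (mod 107).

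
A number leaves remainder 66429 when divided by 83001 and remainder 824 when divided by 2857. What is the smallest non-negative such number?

112283781

Write x = 66429 + 83001·k. Then 83001·k ≡ 824 − 66429 ≡ 106 (mod 2857).
Need 83001⁻¹ mod 2857. Extended Euclid on (2857, 148):
2857 = 19*148 + 45
148 = 3*45 + 13
45 = 3*13 + 6
13 = 2*6 + 1
6 = 6*1 + 0
Back-substitute:
1 = 13 − 2·6
1 = −2·45 + 7·13
1 = 7·148 − 23·45
1 = −23·2857 + 444·148
83001⁻¹ ≡ 444 (mod 2857), so k ≡ 444·106 ≡ 1352 (mod 2857).
x = 66429 + 83001·1352 = 112283781.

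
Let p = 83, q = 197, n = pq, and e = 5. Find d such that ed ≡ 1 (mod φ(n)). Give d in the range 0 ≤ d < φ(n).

6429

φ(n) = (p−1)(q−1) = 82·196 = 16072.
Need d with 5·d ≡ 1 (mod 16072). Apply the extended Euclidean algorithm:
16072 = 3214*5 + 2
5 = 2*2 + 1
2 = 2*1 + 0
Back-substitute:
1 = 5 − 2·2
1 = −2·16072 + 6429·5
So 5·6429 ≡ 1 (mod 16072), hence d = 6429.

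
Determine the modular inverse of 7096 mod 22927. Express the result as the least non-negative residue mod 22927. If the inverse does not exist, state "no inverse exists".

Extended Euclidean algorithm:
22927 = 3*7096 + 1639
7096 = 4*1639 + 540
1639 = 3*540 + 19
540 = 28*19 + 8
19 = 2*8 + 3
8 = 2*3 + 2
3 = 1*2 + 1
2 = 2*1 + 0
Since gcd(7096, 22927) = 1, back-substitute to write 1 as a combination:
1 = 3 − 2
1 = −8 + 3·3
1 = 3·19 − 7·8
1 = −7·540 + 199·19
1 = 199·1639 − 604·540
1 = −604·7096 + 2615·1639
1 = 2615·22927 − 8449·7096
Thus 7096·(-8449) ≡ 1 (mod 22927); reducing, -8449 mod 22927 = 14478.

14478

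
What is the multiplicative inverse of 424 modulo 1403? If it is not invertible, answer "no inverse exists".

Run Euclid on (1403, 424):
1403 = 3·424 + 131
424 = 3·131 + 31
131 = 4·31 + 7
31 = 4·7 + 3
7 = 2·3 + 1
3 = 3·1 + 0
gcd = 1, so the inverse exists. Back-substitute:
1 = 7 − 2·3
1 = −2·31 + 9·7
1 = 9·131 − 38·31
1 = −38·424 + 123·131
1 = 123·1403 − 407·424
So 424·(-407) ≡ 1 (mod 1403), and -407 ≡ 996 (mod 1403).

996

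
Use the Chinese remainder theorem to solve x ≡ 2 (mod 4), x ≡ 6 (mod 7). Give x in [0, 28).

Write x = 2 + 4·k. Then 4·k ≡ 6 − 2 ≡ 4 (mod 7).
Need 4⁻¹ mod 7. Extended Euclid on (7, 4):
7 = 1*4 + 3
4 = 1*3 + 1
3 = 3*1 + 0
Back-substitute:
1 = 4 − 3
1 = −7 + 2·4
4⁻¹ ≡ 2 (mod 7), so k ≡ 2·4 ≡ 1 (mod 7).
x = 2 + 4·1 = 6.

6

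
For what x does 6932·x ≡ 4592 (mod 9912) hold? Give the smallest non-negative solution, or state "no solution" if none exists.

First find gcd(6932, 9912):
9912 = 1·6932 + 2980
6932 = 2·2980 + 972
2980 = 3·972 + 64
972 = 15·64 + 12
64 = 5·12 + 4
12 = 3·4 + 0
gcd = 4 and 4 | 4592, so solutions exist. Divide through by 4: 1733x ≡ 1148 (mod 2478).
Now find 1733⁻¹ mod 2478:
2478 = 1×1733 + 745
1733 = 2×745 + 243
745 = 3×243 + 16
243 = 15×16 + 3
16 = 5×3 + 1
3 = 3×1 + 0
Back-substitute:
1 = 16 − 5·3
1 = −5·243 + 76·16
1 = 76·745 − 233·243
1 = −233·1733 + 542·745
1 = 542·2478 − 775·1733
So 1733·(-775) ≡ 1 (mod 2478), i.e. 1733⁻¹ ≡ 1703.
Then x ≡ 1703·1148 ≡ 2380 (mod 2478); the smallest non-negative solution is x = 2380.

2380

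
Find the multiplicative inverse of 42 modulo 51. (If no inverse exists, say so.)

Euclidean algorithm on 51, 42:
51 = 1×42 + 9
42 = 4×9 + 6
9 = 1×6 + 3
6 = 2×3 + 0
Since gcd = 3 > 1, 42 is not a unit mod 51.

no inverse exists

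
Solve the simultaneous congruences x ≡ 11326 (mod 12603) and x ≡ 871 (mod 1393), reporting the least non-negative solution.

11580880

Write x = 11326 + 12603·k. Then 12603·k ≡ 871 − 11326 ≡ 689 (mod 1393).
Need 12603⁻¹ mod 1393. Extended Euclid on (1393, 66):
1393 = 21×66 + 7
66 = 9×7 + 3
7 = 2×3 + 1
3 = 3×1 + 0
Back-substitute:
1 = 7 − 2·3
1 = −2·66 + 19·7
1 = 19·1393 − 401·66
12603⁻¹ ≡ 992 (mod 1393), so k ≡ 992·689 ≡ 918 (mod 1393).
x = 11326 + 12603·918 = 11580880.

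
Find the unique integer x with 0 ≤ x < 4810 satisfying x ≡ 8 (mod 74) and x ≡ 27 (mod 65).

Write x = 8 + 74·k. Then 74·k ≡ 27 − 8 ≡ 19 (mod 65).
Need 74⁻¹ mod 65. Extended Euclid on (65, 9):
65 = 7*9 + 2
9 = 4*2 + 1
2 = 2*1 + 0
Back-substitute:
1 = 9 − 4·2
1 = −4·65 + 29·9
74⁻¹ ≡ 29 (mod 65), so k ≡ 29·19 ≡ 31 (mod 65).
x = 8 + 74·31 = 2302.

2302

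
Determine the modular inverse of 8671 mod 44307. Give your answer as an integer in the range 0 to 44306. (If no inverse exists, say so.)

30112

Extended Euclidean algorithm:
44307 = 5·8671 + 952
8671 = 9·952 + 103
952 = 9·103 + 25
103 = 4·25 + 3
25 = 8·3 + 1
3 = 3·1 + 0
The gcd is 1. Working backward:
1 = 25 − 8·3
1 = −8·103 + 33·25
1 = 33·952 − 305·103
1 = −305·8671 + 2778·952
1 = 2778·44307 − 14195·8671
So 8671·(-14195) ≡ 1 (mod 44307), and -14195 ≡ 30112 (mod 44307).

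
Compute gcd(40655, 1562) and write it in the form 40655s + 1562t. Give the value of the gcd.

Apply Euclid's algorithm to 40655 and 1562:
40655 = 26·1562 + 43
1562 = 36·43 + 14
43 = 3·14 + 1
14 = 14·1 + 0
gcd(40655, 1562) = 1.
Working backward:
1 = 43 − 3·14
1 = −3·1562 + 109·43
1 = 109·40655 − 2837·1562
So 1 = (109)·40655 + (-2837)·1562.

1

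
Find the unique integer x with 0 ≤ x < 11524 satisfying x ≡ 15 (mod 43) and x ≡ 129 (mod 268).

Write x = 15 + 43·k. Then 43·k ≡ 129 − 15 ≡ 114 (mod 268).
Need 43⁻¹ mod 268. Extended Euclid on (268, 43):
268 = 6·43 + 10
43 = 4·10 + 3
10 = 3·3 + 1
3 = 3·1 + 0
Back-substitute:
1 = 10 − 3·3
1 = −3·43 + 13·10
1 = 13·268 − 81·43
43⁻¹ ≡ 187 (mod 268), so k ≡ 187·114 ≡ 146 (mod 268).
x = 15 + 43·146 = 6293.

6293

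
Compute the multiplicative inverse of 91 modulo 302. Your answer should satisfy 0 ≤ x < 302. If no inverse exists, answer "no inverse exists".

Apply the Euclidean algorithm to 302 and 91:
302 = 3×91 + 29
91 = 3×29 + 4
29 = 7×4 + 1
4 = 4×1 + 0
gcd = 1, so the inverse exists. Back-substitute:
1 = 29 − 7·4
1 = −7·91 + 22·29
1 = 22·302 − 73·91
Thus 91·(-73) ≡ 1 (mod 302); reducing, -73 mod 302 = 229.

229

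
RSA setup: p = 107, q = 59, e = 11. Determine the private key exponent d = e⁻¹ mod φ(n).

559

φ(n) = (p−1)(q−1) = 106·58 = 6148.
Need d with 11·d ≡ 1 (mod 6148). Apply the extended Euclidean algorithm:
6148 = 558*11 + 10
11 = 1*10 + 1
10 = 10*1 + 0
Back-substitute:
1 = 11 − 10
1 = −6148 + 559·11
So 11·559 ≡ 1 (mod 6148), hence d = 559.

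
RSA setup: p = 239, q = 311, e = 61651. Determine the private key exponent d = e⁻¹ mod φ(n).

47891

φ(n) = (p−1)(q−1) = 238·310 = 73780.
Need d with 61651·d ≡ 1 (mod 73780). Apply the extended Euclidean algorithm:
73780 = 1×61651 + 12129
61651 = 5×12129 + 1006
12129 = 12×1006 + 57
1006 = 17×57 + 37
57 = 1×37 + 20
37 = 1×20 + 17
20 = 1×17 + 3
17 = 5×3 + 2
3 = 1×2 + 1
2 = 2×1 + 0
Back-substitute:
1 = 3 − 2
1 = −17 + 6·3
1 = 6·20 − 7·17
1 = −7·37 + 13·20
1 = 13·57 − 20·37
1 = −20·1006 + 353·57
1 = 353·12129 − 4256·1006
1 = −4256·61651 + 21633·12129
1 = 21633·73780 − 25889·61651
So 61651·(-25889) ≡ 1 (mod 73780), hence d ≡ -25889 ≡ 47891 (mod 73780).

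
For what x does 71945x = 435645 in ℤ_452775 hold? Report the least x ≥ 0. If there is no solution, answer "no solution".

47181

First find gcd(71945, 452775):
452775 = 6×71945 + 21105
71945 = 3×21105 + 8630
21105 = 2×8630 + 3845
8630 = 2×3845 + 940
3845 = 4×940 + 85
940 = 11×85 + 5
85 = 17×5 + 0
gcd = 5 and 5 | 435645, so solutions exist. Divide through by 5: 14389x ≡ 87129 (mod 90555).
Now find 14389⁻¹ mod 90555:
90555 = 6·14389 + 4221
14389 = 3·4221 + 1726
4221 = 2·1726 + 769
1726 = 2·769 + 188
769 = 4·188 + 17
188 = 11·17 + 1
17 = 17·1 + 0
Back-substitute:
1 = 188 − 11·17
1 = −11·769 + 45·188
1 = 45·1726 − 101·769
1 = −101·4221 + 247·1726
1 = 247·14389 − 842·4221
1 = −842·90555 + 5299·14389
So 14389⁻¹ ≡ 5299 (mod 90555).
Then x ≡ 5299·87129 ≡ 47181 (mod 90555); the smallest non-negative solution is x = 47181.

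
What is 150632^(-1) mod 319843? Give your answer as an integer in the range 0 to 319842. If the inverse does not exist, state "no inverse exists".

156883

Extended Euclidean algorithm:
319843 = 2*150632 + 18579
150632 = 8*18579 + 2000
18579 = 9*2000 + 579
2000 = 3*579 + 263
579 = 2*263 + 53
263 = 4*53 + 51
53 = 1*51 + 2
51 = 25*2 + 1
2 = 2*1 + 0
gcd = 1, so the inverse exists. Back-substitute:
1 = 51 − 25·2
1 = −25·53 + 26·51
1 = 26·263 − 129·53
1 = −129·579 + 284·263
1 = 284·2000 − 981·579
1 = −981·18579 + 9113·2000
1 = 9113·150632 − 73885·18579
1 = −73885·319843 + 156883·150632
So 150632·156883 ≡ 1 (mod 319843).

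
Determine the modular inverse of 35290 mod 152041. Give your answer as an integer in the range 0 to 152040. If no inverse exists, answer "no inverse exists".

45664

gcd(152041, 35290) by repeated division:
152041 = 4·35290 + 10881
35290 = 3·10881 + 2647
10881 = 4·2647 + 293
2647 = 9·293 + 10
293 = 29·10 + 3
10 = 3·3 + 1
3 = 3·1 + 0
Since gcd(35290, 152041) = 1, back-substitute to write 1 as a combination:
1 = 10 − 3·3
1 = −3·293 + 88·10
1 = 88·2647 − 795·293
1 = −795·10881 + 3268·2647
1 = 3268·35290 − 10599·10881
1 = −10599·152041 + 45664·35290
So 35290·45664 ≡ 1 (mod 152041).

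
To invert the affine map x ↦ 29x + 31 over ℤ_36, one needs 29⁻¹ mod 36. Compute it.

Apply the Euclidean algorithm to 36 and 29:
36 = 1×29 + 7
29 = 4×7 + 1
7 = 7×1 + 0
The gcd is 1. Working backward:
1 = 29 − 4·7
1 = −4·36 + 5·29
So 29·5 ≡ 1 (mod 36).

5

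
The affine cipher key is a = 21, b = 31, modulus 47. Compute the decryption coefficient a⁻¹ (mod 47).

9

Apply the Euclidean algorithm to 47 and 21:
47 = 2*21 + 5
21 = 4*5 + 1
5 = 5*1 + 0
gcd = 1, so the inverse exists. Back-substitute:
1 = 21 − 4·5
1 = −4·47 + 9·21
So 21·9 ≡ 1 (mod 47).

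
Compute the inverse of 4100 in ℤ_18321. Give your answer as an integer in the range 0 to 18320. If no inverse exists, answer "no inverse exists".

Apply the Euclidean algorithm to 18321 and 4100:
18321 = 4·4100 + 1921
4100 = 2·1921 + 258
1921 = 7·258 + 115
258 = 2·115 + 28
115 = 4·28 + 3
28 = 9·3 + 1
3 = 3·1 + 0
Since gcd(4100, 18321) = 1, back-substitute to write 1 as a combination:
1 = 28 − 9·3
1 = −9·115 + 37·28
1 = 37·258 − 83·115
1 = −83·1921 + 618·258
1 = 618·4100 − 1319·1921
1 = −1319·18321 + 5894·4100
So 4100·5894 ≡ 1 (mod 18321).

5894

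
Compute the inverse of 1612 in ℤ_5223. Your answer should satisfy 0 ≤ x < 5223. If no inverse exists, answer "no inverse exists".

1714

Run Euclid on (5223, 1612):
5223 = 3×1612 + 387
1612 = 4×387 + 64
387 = 6×64 + 3
64 = 21×3 + 1
3 = 3×1 + 0
gcd = 1, so the inverse exists. Back-substitute:
1 = 64 − 21·3
1 = −21·387 + 127·64
1 = 127·1612 − 529·387
1 = −529·5223 + 1714·1612
So 1612·1714 ≡ 1 (mod 5223).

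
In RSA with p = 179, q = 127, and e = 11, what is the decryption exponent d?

2039

φ(n) = (p−1)(q−1) = 178·126 = 22428.
Need d with 11·d ≡ 1 (mod 22428). Apply the extended Euclidean algorithm:
22428 = 2038*11 + 10
11 = 1*10 + 1
10 = 10*1 + 0
Back-substitute:
1 = 11 − 10
1 = −22428 + 2039·11
So 11·2039 ≡ 1 (mod 22428), hence d = 2039.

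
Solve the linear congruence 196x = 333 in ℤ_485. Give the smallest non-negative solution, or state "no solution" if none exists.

First find gcd(196, 485):
485 = 2*196 + 93
196 = 2*93 + 10
93 = 9*10 + 3
10 = 3*3 + 1
3 = 3*1 + 0
gcd = 1, so a unique solution mod 485 exists.
Back-substitute for the Bézout coefficients:
1 = 10 − 3·3
1 = −3·93 + 28·10
1 = 28·196 − 59·93
1 = −59·485 + 146·196
So 196·(146) ≡ 1 (mod 485), giving 196⁻¹ ≡ 146.
x ≡ 196⁻¹·333 ≡ 146·333 ≡ 118 (mod 485).

118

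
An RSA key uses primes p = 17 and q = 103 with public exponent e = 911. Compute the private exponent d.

φ(n) = (p−1)(q−1) = 16·102 = 1632.
Need d with 911·d ≡ 1 (mod 1632). Apply the extended Euclidean algorithm:
1632 = 1×911 + 721
911 = 1×721 + 190
721 = 3×190 + 151
190 = 1×151 + 39
151 = 3×39 + 34
39 = 1×34 + 5
34 = 6×5 + 4
5 = 1×4 + 1
4 = 4×1 + 0
Back-substitute:
1 = 5 − 4
1 = −34 + 7·5
1 = 7·39 − 8·34
1 = −8·151 + 31·39
1 = 31·190 − 39·151
1 = −39·721 + 148·190
1 = 148·911 − 187·721
1 = −187·1632 + 335·911
So 911·335 ≡ 1 (mod 1632), hence d = 335.

335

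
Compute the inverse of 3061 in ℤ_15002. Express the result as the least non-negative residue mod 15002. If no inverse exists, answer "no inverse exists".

10645

Apply the Euclidean algorithm to 15002 and 3061:
15002 = 4·3061 + 2758
3061 = 1·2758 + 303
2758 = 9·303 + 31
303 = 9·31 + 24
31 = 1·24 + 7
24 = 3·7 + 3
7 = 2·3 + 1
3 = 3·1 + 0
Since gcd(3061, 15002) = 1, back-substitute to write 1 as a combination:
1 = 7 − 2·3
1 = −2·24 + 7·7
1 = 7·31 − 9·24
1 = −9·303 + 88·31
1 = 88·2758 − 801·303
1 = −801·3061 + 889·2758
1 = 889·15002 − 4357·3061
So 3061·(-4357) ≡ 1 (mod 15002), and -4357 ≡ 10645 (mod 15002).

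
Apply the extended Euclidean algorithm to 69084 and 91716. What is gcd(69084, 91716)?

Apply Euclid's algorithm to 91716 and 69084:
91716 = 1*69084 + 22632
69084 = 3*22632 + 1188
22632 = 19*1188 + 60
1188 = 19*60 + 48
60 = 1*48 + 12
48 = 4*12 + 0
gcd(69084, 91716) = 12.
Working backward:
12 = 60 − 48
12 = −1188 + 20·60
12 = 20·22632 − 381·1188
12 = −381·69084 + 1163·22632
12 = 1163·91716 − 1544·69084
So 12 = (1163)·91716 + (-1544)·69084.

12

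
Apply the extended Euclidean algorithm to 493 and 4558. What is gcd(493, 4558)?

1

Euclidean algorithm:
4558 = 9·493 + 121
493 = 4·121 + 9
121 = 13·9 + 4
9 = 2·4 + 1
4 = 4·1 + 0
gcd(493, 4558) = 1.
Express as a combination:
1 = 9 − 2·4
1 = −2·121 + 27·9
1 = 27·493 − 110·121
1 = −110·4558 + 1017·493
So 1 = (-110)·4558 + (1017)·493.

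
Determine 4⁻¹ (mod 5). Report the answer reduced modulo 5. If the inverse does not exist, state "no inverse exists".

Run Euclid on (5, 4):
5 = 1·4 + 1
4 = 4·1 + 0
The gcd is 1. Working backward:
1 = 5 − 4
Thus 4·(-1) ≡ 1 (mod 5); reducing, -1 mod 5 = 4.

4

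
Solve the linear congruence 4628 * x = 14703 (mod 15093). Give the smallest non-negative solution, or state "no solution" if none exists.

750

First find gcd(4628, 15093):
15093 = 3×4628 + 1209
4628 = 3×1209 + 1001
1209 = 1×1001 + 208
1001 = 4×208 + 169
208 = 1×169 + 39
169 = 4×39 + 13
39 = 3×13 + 0
gcd = 13 and 13 | 14703, so solutions exist. Divide through by 13: 356x ≡ 1131 (mod 1161).
Now find 356⁻¹ mod 1161:
1161 = 3*356 + 93
356 = 3*93 + 77
93 = 1*77 + 16
77 = 4*16 + 13
16 = 1*13 + 3
13 = 4*3 + 1
3 = 3*1 + 0
Back-substitute:
1 = 13 − 4·3
1 = −4·16 + 5·13
1 = 5·77 − 24·16
1 = −24·93 + 29·77
1 = 29·356 − 111·93
1 = −111·1161 + 362·356
So 356⁻¹ ≡ 362 (mod 1161).
Then x ≡ 362·1131 ≡ 750 (mod 1161); the smallest non-negative solution is x = 750.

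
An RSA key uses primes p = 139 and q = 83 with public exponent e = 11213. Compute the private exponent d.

φ(n) = (p−1)(q−1) = 138·82 = 11316.
Need d with 11213·d ≡ 1 (mod 11316). Apply the extended Euclidean algorithm:
11316 = 1*11213 + 103
11213 = 108*103 + 89
103 = 1*89 + 14
89 = 6*14 + 5
14 = 2*5 + 4
5 = 1*4 + 1
4 = 4*1 + 0
Back-substitute:
1 = 5 − 4
1 = −14 + 3·5
1 = 3·89 − 19·14
1 = −19·103 + 22·89
1 = 22·11213 − 2395·103
1 = −2395·11316 + 2417·11213
So 11213·2417 ≡ 1 (mod 11316), hence d = 2417.

2417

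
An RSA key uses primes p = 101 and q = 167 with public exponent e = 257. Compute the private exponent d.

φ(n) = (p−1)(q−1) = 100·166 = 16600.
Need d with 257·d ≡ 1 (mod 16600). Apply the extended Euclidean algorithm:
16600 = 64·257 + 152
257 = 1·152 + 105
152 = 1·105 + 47
105 = 2·47 + 11
47 = 4·11 + 3
11 = 3·3 + 2
3 = 1·2 + 1
2 = 2·1 + 0
Back-substitute:
1 = 3 − 2
1 = −11 + 4·3
1 = 4·47 − 17·11
1 = −17·105 + 38·47
1 = 38·152 − 55·105
1 = −55·257 + 93·152
1 = 93·16600 − 6007·257
So 257·(-6007) ≡ 1 (mod 16600), hence d ≡ -6007 ≡ 10593 (mod 16600).

10593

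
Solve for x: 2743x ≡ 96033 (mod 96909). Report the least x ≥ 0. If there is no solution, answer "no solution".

First find gcd(2743, 96909):
96909 = 35*2743 + 904
2743 = 3*904 + 31
904 = 29*31 + 5
31 = 6*5 + 1
5 = 5*1 + 0
gcd = 1, so a unique solution mod 96909 exists.
Back-substitute for the Bézout coefficients:
1 = 31 − 6·5
1 = −6·904 + 175·31
1 = 175·2743 − 531·904
1 = −531·96909 + 18760·2743
So 2743·(18760) ≡ 1 (mod 96909), giving 2743⁻¹ ≡ 18760.
x ≡ 2743⁻¹·96033 ≡ 18760·96033 ≡ 40770 (mod 96909).

40770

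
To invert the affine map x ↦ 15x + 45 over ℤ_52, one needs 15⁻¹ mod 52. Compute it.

7

gcd(52, 15) by repeated division:
52 = 3*15 + 7
15 = 2*7 + 1
7 = 7*1 + 0
The gcd is 1. Working backward:
1 = 15 − 2·7
1 = −2·52 + 7·15
So 15·7 ≡ 1 (mod 52).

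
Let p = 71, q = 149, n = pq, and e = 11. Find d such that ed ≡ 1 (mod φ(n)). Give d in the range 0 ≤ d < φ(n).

φ(n) = (p−1)(q−1) = 70·148 = 10360.
Need d with 11·d ≡ 1 (mod 10360). Apply the extended Euclidean algorithm:
10360 = 941·11 + 9
11 = 1·9 + 2
9 = 4·2 + 1
2 = 2·1 + 0
Back-substitute:
1 = 9 − 4·2
1 = −4·11 + 5·9
1 = 5·10360 − 4709·11
So 11·(-4709) ≡ 1 (mod 10360), hence d ≡ -4709 ≡ 5651 (mod 10360).

5651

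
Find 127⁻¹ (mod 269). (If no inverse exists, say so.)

233

gcd(269, 127) by repeated division:
269 = 2*127 + 15
127 = 8*15 + 7
15 = 2*7 + 1
7 = 7*1 + 0
The gcd is 1. Working backward:
1 = 15 − 2·7
1 = −2·127 + 17·15
1 = 17·269 − 36·127
Thus 127·(-36) ≡ 1 (mod 269); reducing, -36 mod 269 = 233.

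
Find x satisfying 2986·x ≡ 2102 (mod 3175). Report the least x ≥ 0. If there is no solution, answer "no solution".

First find gcd(2986, 3175):
3175 = 1*2986 + 189
2986 = 15*189 + 151
189 = 1*151 + 38
151 = 3*38 + 37
38 = 1*37 + 1
37 = 37*1 + 0
gcd = 1, so a unique solution mod 3175 exists.
Back-substitute for the Bézout coefficients:
1 = 38 − 37
1 = −151 + 4·38
1 = 4·189 − 5·151
1 = −5·2986 + 79·189
1 = 79·3175 − 84·2986
So 2986·(-84) ≡ 1 (mod 3175), giving 2986⁻¹ ≡ 3091.
x ≡ 2986⁻¹·2102 ≡ 3091·2102 ≡ 1232 (mod 3175).

1232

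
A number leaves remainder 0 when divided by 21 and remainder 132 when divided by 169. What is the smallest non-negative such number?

2667

Write x = 0 + 21·k. Then 21·k ≡ 132 − 0 ≡ 132 (mod 169).
Need 21⁻¹ mod 169. Extended Euclid on (169, 21):
169 = 8×21 + 1
21 = 21×1 + 0
Back-substitute:
1 = 169 − 8·21
21⁻¹ ≡ 161 (mod 169), so k ≡ 161·132 ≡ 127 (mod 169).
x = 0 + 21·127 = 2667.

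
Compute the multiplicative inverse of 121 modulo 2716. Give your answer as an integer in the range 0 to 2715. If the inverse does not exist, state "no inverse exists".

1257

Extended Euclidean algorithm:
2716 = 22×121 + 54
121 = 2×54 + 13
54 = 4×13 + 2
13 = 6×2 + 1
2 = 2×1 + 0
Since gcd(121, 2716) = 1, back-substitute to write 1 as a combination:
1 = 13 − 6·2
1 = −6·54 + 25·13
1 = 25·121 − 56·54
1 = −56·2716 + 1257·121
So 121·1257 ≡ 1 (mod 2716).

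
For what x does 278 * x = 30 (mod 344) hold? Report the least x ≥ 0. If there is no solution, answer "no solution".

First find gcd(278, 344):
344 = 1×278 + 66
278 = 4×66 + 14
66 = 4×14 + 10
14 = 1×10 + 4
10 = 2×4 + 2
4 = 2×2 + 0
gcd = 2 and 2 | 30, so solutions exist. Divide through by 2: 139x ≡ 15 (mod 172).
Now find 139⁻¹ mod 172:
172 = 1*139 + 33
139 = 4*33 + 7
33 = 4*7 + 5
7 = 1*5 + 2
5 = 2*2 + 1
2 = 2*1 + 0
Back-substitute:
1 = 5 − 2·2
1 = −2·7 + 3·5
1 = 3·33 − 14·7
1 = −14·139 + 59·33
1 = 59·172 − 73·139
So 139·(-73) ≡ 1 (mod 172), i.e. 139⁻¹ ≡ 99.
Then x ≡ 99·15 ≡ 109 (mod 172); the smallest non-negative solution is x = 109.

109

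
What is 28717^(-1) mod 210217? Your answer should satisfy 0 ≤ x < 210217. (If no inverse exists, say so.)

103143

Run Euclid on (210217, 28717):
210217 = 7·28717 + 9198
28717 = 3·9198 + 1123
9198 = 8·1123 + 214
1123 = 5·214 + 53
214 = 4·53 + 2
53 = 26·2 + 1
2 = 2·1 + 0
gcd = 1, so the inverse exists. Back-substitute:
1 = 53 − 26·2
1 = −26·214 + 105·53
1 = 105·1123 − 551·214
1 = −551·9198 + 4513·1123
1 = 4513·28717 − 14090·9198
1 = −14090·210217 + 103143·28717
So 28717·103143 ≡ 1 (mod 210217).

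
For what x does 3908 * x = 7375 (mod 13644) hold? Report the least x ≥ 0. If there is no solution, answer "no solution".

no solution

gcd(3908, 13644):
13644 = 3*3908 + 1920
3908 = 2*1920 + 68
1920 = 28*68 + 16
68 = 4*16 + 4
16 = 4*4 + 0
gcd = 4, but 4 ∤ 7375, so the congruence has no solution.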